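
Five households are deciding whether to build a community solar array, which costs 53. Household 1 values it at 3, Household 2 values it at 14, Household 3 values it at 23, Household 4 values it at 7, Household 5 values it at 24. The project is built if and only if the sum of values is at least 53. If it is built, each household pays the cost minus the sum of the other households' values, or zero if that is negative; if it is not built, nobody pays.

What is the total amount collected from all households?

11

Total value 71 ≥ cost 53, so it is built.
Household 1: others sum to 68; max(0, 53 - 68) = 0.
Household 2: others sum to 57; max(0, 53 - 57) = 0.
Household 3: others sum to 48; max(0, 53 - 48) = 5.
Household 4: others sum to 64; max(0, 53 - 64) = 0.
Household 5: others sum to 47; max(0, 53 - 47) = 6.
Total collected = 0 + 0 + 5 + 0 + 6 = 11.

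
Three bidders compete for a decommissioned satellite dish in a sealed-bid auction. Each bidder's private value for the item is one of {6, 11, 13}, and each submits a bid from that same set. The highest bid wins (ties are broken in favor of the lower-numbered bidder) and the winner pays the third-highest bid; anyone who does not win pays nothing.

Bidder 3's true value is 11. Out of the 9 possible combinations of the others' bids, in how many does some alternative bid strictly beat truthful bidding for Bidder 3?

2

Others bid (6, 11): truth gives 0; bid 13 gives 5 > 0. Violating.
Others bid (11, 6): truth gives 0; bid 13 gives 5 > 0. Violating.
Others bid (6, 6): truth gives 5; no alternative beats it.
Others bid (6, 13): truth gives 0; no alternative beats it.
(Checking all 9 profiles: 2 have a profitable deviation, 7 do not.)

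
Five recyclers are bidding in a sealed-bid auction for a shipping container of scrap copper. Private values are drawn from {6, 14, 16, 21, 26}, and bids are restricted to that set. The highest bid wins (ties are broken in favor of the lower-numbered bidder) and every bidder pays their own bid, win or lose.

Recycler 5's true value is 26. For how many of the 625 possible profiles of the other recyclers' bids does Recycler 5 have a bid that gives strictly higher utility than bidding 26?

Others bid (6, 6, 6, 6): truth gives 0; bid 14 gives 12 > 0. Violating.
Others bid (6, 6, 6, 14): truth gives 0; bid 16 gives 10 > 0. Violating.
Others bid (6, 6, 6, 16): truth gives 0; bid 21 gives 5 > 0. Violating.
Others bid (6, 6, 6, 26): truth gives -26; bid 6 gives -6 > -26. Violating.
Others bid (6, 6, 6, 21): truth gives 0; no alternative beats it.
Others bid (6, 6, 14, 21): truth gives 0; no alternative beats it.
(Checking all 625 profiles: 450 have a profitable deviation, 175 do not.)

450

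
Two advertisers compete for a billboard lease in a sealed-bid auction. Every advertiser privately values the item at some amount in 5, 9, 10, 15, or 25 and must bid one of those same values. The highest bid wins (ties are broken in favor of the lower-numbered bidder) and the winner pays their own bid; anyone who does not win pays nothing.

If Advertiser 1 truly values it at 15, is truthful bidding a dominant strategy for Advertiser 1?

No

Consider the case where Advertiser 2 bids 5.
Truthful bid 15: wins, pays 15, utility 15 - 15 = 0.
Bid 5 instead: wins, pays 5, utility 15 - 5 = 10.
Since 10 > 0, bidding 5 is strictly better here, so truthful bidding is not dominant.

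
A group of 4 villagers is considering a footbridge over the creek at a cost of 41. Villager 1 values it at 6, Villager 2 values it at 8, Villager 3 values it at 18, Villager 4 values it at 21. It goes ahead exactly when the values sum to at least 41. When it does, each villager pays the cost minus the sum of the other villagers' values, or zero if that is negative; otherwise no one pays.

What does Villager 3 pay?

6

Total value 53 ≥ cost 41, so the project is built.
The other villagers' values sum to 35.
Cost minus that sum is 41 - 35 = 6.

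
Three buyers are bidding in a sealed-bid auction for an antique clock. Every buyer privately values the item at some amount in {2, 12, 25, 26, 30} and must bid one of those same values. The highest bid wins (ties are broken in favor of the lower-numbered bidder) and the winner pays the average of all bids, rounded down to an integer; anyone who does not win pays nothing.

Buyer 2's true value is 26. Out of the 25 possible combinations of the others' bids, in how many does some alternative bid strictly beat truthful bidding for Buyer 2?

7

Others bid (2, 2): truth gives 16; bid 12 gives 21 > 16. Violating.
Others bid (2, 12): truth gives 13; bid 12 gives 18 > 13. Violating.
Others bid (2, 30): truth gives 0; bid 30 gives 6 > 0. Violating.
Others bid (12, 25): truth gives 5; bid 25 gives 6 > 5. Violating.
Others bid (2, 25): truth gives 9; no alternative beats it.
Others bid (2, 26): truth gives 8; no alternative beats it.
(Checking all 25 profiles: 7 have a profitable deviation, 18 do not.)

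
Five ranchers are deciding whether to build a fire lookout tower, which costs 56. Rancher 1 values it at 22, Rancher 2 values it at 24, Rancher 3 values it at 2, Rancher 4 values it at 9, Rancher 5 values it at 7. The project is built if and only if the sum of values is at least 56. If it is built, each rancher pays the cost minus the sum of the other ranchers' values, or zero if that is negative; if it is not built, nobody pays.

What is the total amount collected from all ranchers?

31

Total value 64 ≥ cost 56, so it is built.
Rancher 1: others sum to 42; max(0, 56 - 42) = 14.
Rancher 2: others sum to 40; max(0, 56 - 40) = 16.
Rancher 3: others sum to 62; max(0, 56 - 62) = 0.
Rancher 4: others sum to 55; max(0, 56 - 55) = 1.
Rancher 5: others sum to 57; max(0, 56 - 57) = 0.
Total collected = 14 + 16 + 0 + 1 + 0 = 31.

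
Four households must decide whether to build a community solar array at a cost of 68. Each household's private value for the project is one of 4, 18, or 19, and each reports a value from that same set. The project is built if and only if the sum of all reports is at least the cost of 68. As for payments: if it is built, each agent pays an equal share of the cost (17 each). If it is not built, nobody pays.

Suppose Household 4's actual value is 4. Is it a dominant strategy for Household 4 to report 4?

Yes

Check each profile of the others' reports and compare truth against every alternative report.
Others report (18, 18, 18): truth gives 0, best alternative gives -13.
Others report (18, 18, 19): truth gives 0, best alternative gives -13.
Others report (18, 19, 18): truth gives 0, best alternative gives -13.
Others report (18, 19, 19): truth gives 0, best alternative gives -13.
Others report (19, 18, 18): truth gives 0, best alternative gives -13.
Others report (19, 18, 19): truth gives 0, best alternative gives -13.
(Remaining 21 profiles checked similarly; truth is weakly best in each.)
In every case the truthful report is at least as good as any alternative, so it is a dominant strategy.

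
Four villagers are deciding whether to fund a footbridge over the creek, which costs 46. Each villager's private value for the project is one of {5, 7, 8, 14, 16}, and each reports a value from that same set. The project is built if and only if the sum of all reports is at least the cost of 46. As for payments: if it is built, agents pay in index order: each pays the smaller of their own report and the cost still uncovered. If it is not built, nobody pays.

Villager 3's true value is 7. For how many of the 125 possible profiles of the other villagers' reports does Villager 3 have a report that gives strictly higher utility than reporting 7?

Others report (14, 14, 14): truth gives 0; report 5 gives 2 > 0. Violating.
Others report (14, 14, 16): truth gives 0; report 5 gives 2 > 0. Violating.
Others report (14, 16, 14): truth gives 0; report 5 gives 2 > 0. Violating.
Others report (14, 16, 16): truth gives 0; report 5 gives 2 > 0. Violating.
Others report (5, 5, 5): truth gives 0; no alternative beats it.
Others report (5, 5, 7): truth gives 0; no alternative beats it.
(Checking all 125 profiles: 8 have a profitable deviation, 117 do not.)

8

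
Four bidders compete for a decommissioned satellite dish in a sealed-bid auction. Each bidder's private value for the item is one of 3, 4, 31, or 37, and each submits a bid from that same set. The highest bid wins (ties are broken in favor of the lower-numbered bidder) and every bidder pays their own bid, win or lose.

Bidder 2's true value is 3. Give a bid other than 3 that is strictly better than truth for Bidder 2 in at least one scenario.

4

Suppose Bidder 1 bids 3, Bidder 3 bids 3 and Bidder 4 bids 3.
Bid 3: loses but pays 3, utility -3.
Bid 4: wins, pays 4, utility 3 - 4 = -1.
So bidding 4 beats truth here (-1 > -3).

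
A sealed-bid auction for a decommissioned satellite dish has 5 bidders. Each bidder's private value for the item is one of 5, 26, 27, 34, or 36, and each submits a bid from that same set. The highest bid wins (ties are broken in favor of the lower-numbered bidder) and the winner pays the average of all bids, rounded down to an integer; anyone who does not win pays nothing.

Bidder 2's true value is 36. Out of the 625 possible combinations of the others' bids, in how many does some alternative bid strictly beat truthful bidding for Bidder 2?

Others bid (5, 5, 5, 5): truth gives 25; bid 26 gives 27 > 25. Violating.
Others bid (5, 5, 5, 26): truth gives 21; bid 26 gives 23 > 21. Violating.
Others bid (5, 5, 5, 27): truth gives 21; bid 27 gives 23 > 21. Violating.
Others bid (5, 5, 5, 34): truth gives 19; bid 34 gives 20 > 19. Violating.
Others bid (5, 5, 5, 36): truth gives 19; no alternative beats it.
Others bid (5, 5, 26, 36): truth gives 15; no alternative beats it.
(Checking all 625 profiles: 107 have a profitable deviation, 518 do not.)

107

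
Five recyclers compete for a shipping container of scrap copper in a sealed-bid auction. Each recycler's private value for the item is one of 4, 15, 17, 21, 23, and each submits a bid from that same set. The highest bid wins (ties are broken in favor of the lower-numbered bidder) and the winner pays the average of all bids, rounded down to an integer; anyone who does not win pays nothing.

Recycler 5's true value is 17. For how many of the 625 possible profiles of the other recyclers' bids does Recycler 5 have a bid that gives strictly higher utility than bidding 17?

148

Others bid (4, 4, 4, 17): truth gives 0; bid 21 gives 7 > 0. Violating.
Others bid (4, 4, 4, 21): truth gives 0; bid 23 gives 6 > 0. Violating.
Others bid (4, 4, 15, 17): truth gives 0; bid 21 gives 5 > 0. Violating.
Others bid (4, 4, 15, 21): truth gives 0; bid 23 gives 4 > 0. Violating.
Others bid (4, 4, 4, 4): truth gives 11; no alternative beats it.
Others bid (4, 4, 4, 15): truth gives 9; no alternative beats it.
(Checking all 625 profiles: 148 have a profitable deviation, 477 do not.)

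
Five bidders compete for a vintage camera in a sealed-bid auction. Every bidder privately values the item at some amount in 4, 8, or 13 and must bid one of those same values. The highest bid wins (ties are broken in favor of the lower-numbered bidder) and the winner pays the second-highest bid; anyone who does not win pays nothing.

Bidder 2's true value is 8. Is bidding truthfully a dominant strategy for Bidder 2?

Yes

Check each profile of the others' bids and compare truth against every alternative bid.
Others bid (4, 4, 4, 4): truth gives 4, best alternative gives 4.
Others bid (4, 4, 4, 8): truth gives 0, best alternative gives 0.
Others bid (4, 4, 4, 13): truth gives 0, best alternative gives 0.
Others bid (4, 4, 8, 4): truth gives 0, best alternative gives 0.
Others bid (4, 4, 8, 8): truth gives 0, best alternative gives 0.
Others bid (4, 4, 8, 13): truth gives 0, best alternative gives 0.
(Remaining 75 profiles checked similarly; truth is weakly best in each.)
In every case the truthful bid is at least as good as any alternative, so it is a dominant strategy.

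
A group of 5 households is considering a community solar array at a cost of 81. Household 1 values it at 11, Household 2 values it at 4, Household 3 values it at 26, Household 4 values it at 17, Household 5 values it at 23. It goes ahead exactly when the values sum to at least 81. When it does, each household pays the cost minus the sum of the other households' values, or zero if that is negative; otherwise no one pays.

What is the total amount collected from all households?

81

Total value 81 ≥ cost 81, so it is built.
Household 1: others sum to 70; max(0, 81 - 70) = 11.
Household 2: others sum to 77; max(0, 81 - 77) = 4.
Household 3: others sum to 55; max(0, 81 - 55) = 26.
Household 4: others sum to 64; max(0, 81 - 64) = 17.
Household 5: others sum to 58; max(0, 81 - 58) = 23.
Total collected = 11 + 4 + 26 + 17 + 23 = 81.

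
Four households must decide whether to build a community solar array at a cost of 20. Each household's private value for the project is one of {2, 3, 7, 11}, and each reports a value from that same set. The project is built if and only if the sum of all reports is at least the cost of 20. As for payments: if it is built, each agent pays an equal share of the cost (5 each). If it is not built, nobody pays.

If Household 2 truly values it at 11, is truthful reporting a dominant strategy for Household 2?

Yes

Check each profile of the others' reports and compare truth against every alternative report.
Others report (2, 2, 7): truth gives 6, best alternative gives 0.
Others report (2, 3, 7): truth gives 6, best alternative gives 0.
Others report (2, 7, 2): truth gives 6, best alternative gives 0.
Others report (2, 7, 3): truth gives 6, best alternative gives 0.
Others report (3, 2, 7): truth gives 6, best alternative gives 0.
Others report (3, 3, 3): truth gives 6, best alternative gives 0.
(Remaining 58 profiles checked similarly; truth is weakly best in each.)
In every case the truthful report is at least as good as any alternative, so it is a dominant strategy.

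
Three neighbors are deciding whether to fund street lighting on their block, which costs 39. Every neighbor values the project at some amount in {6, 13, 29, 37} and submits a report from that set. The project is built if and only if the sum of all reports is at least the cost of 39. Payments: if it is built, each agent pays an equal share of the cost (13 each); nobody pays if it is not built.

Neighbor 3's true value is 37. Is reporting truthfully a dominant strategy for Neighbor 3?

Yes

Check each profile of the others' reports and compare truth against every alternative report.
Others report (6, 6): truth gives 24, best alternative gives 24.
Others report (6, 13): truth gives 24, best alternative gives 24.
Others report (6, 29): truth gives 24, best alternative gives 24.
Others report (6, 37): truth gives 24, best alternative gives 24.
Others report (13, 6): truth gives 24, best alternative gives 24.
Others report (13, 13): truth gives 24, best alternative gives 24.
(Remaining 10 profiles checked similarly; truth is weakly best in each.)
In every case the truthful report is at least as good as any alternative, so it is a dominant strategy.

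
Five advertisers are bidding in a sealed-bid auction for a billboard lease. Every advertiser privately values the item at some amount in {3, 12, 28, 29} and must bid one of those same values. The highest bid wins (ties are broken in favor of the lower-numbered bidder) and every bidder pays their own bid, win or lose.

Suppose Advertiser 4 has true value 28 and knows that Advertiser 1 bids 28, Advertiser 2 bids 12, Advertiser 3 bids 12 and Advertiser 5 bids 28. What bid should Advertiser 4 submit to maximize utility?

Bid 3: loses but pays 3, utility -3.
Bid 12: loses but pays 12, utility -12.
Bid 28: loses but pays 28, utility -28.
Bid 29: wins, pays 29, utility 28 - 29 = -1.
The best choice is 29 with utility -1.

29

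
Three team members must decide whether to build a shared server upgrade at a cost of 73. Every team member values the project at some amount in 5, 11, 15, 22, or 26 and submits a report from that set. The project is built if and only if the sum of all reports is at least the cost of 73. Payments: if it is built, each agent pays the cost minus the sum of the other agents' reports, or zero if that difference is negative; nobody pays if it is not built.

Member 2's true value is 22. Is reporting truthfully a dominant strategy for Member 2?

Check each profile of the others' reports and compare truth against every alternative report.
Others report (26, 26): truth gives 1, best alternative gives 1.
Others report (5, 5): truth gives 0, best alternative gives 0.
Others report (5, 11): truth gives 0, best alternative gives 0.
Others report (5, 15): truth gives 0, best alternative gives 0.
Others report (5, 22): truth gives 0, best alternative gives 0.
Others report (5, 26): truth gives 0, best alternative gives 0.
(Remaining 19 profiles checked similarly; truth is weakly best in each.)
In every case the truthful report is at least as good as any alternative, so it is a dominant strategy.

Yes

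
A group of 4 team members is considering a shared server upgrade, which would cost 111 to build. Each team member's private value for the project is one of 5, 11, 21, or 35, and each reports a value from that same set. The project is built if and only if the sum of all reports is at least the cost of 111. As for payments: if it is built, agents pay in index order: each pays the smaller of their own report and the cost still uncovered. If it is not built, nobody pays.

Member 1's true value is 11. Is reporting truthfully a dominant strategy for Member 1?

Check each profile of the others' reports and compare truth against every alternative report.
Others report (5, 5, 5): truth gives 0, best alternative gives 0.
Others report (5, 5, 11): truth gives 0, best alternative gives 0.
Others report (5, 5, 21): truth gives 0, best alternative gives 0.
Others report (5, 5, 35): truth gives 0, best alternative gives 0.
Others report (5, 11, 5): truth gives 0, best alternative gives 0.
Others report (5, 11, 11): truth gives 0, best alternative gives 0.
(Remaining 58 profiles checked similarly; truth is weakly best in each.)
In every case the truthful report is at least as good as any alternative, so it is a dominant strategy.

Yes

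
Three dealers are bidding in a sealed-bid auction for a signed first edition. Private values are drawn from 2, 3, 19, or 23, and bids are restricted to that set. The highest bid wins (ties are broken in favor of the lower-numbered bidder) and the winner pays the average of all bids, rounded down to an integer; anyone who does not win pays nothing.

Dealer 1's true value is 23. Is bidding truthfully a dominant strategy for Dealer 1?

No

Consider the case where Dealer 2 bids 2 and Dealer 3 bids 2.
Truthful bid 23: wins, pays 9, utility 23 - 9 = 14.
Bid 2 instead: wins, pays 2, utility 23 - 2 = 21.
Since 21 > 14, bidding 2 is strictly better here, so truthful bidding is not dominant.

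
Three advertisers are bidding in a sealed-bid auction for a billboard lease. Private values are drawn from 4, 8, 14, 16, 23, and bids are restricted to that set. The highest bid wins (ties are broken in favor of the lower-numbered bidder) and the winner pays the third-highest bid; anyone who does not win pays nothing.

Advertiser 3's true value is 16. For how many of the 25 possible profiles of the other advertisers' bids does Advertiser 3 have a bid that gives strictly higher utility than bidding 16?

Others bid (4, 16): truth gives 0; bid 23 gives 12 > 0. Violating.
Others bid (8, 16): truth gives 0; bid 23 gives 8 > 0. Violating.
Others bid (14, 16): truth gives 0; bid 23 gives 2 > 0. Violating.
Others bid (16, 4): truth gives 0; bid 23 gives 12 > 0. Violating.
Others bid (4, 4): truth gives 12; no alternative beats it.
Others bid (4, 8): truth gives 12; no alternative beats it.
(Checking all 25 profiles: 6 have a profitable deviation, 19 do not.)

6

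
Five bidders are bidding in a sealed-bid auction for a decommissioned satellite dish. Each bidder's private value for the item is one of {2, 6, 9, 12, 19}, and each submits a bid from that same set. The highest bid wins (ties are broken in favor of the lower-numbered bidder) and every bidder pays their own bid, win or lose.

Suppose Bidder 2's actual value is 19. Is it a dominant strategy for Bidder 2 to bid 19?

Consider the case where Bidder 1 bids 2, Bidder 3 bids 2, Bidder 4 bids 2 and Bidder 5 bids 2.
Truthful bid 19: wins, pays 19, utility 19 - 19 = 0.
Bid 6 instead: wins, pays 6, utility 19 - 6 = 13.
Since 13 > 0, bidding 6 is strictly better here, so truthful bidding is not dominant.

No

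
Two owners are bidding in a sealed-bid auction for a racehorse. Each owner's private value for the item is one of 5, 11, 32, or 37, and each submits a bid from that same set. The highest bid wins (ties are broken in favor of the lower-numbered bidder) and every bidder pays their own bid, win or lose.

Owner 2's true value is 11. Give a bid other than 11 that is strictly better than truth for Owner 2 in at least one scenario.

5

Suppose Owner 1 bids 11.
Bid 11: loses but pays 11, utility -11.
Bid 5: loses but pays 5, utility -5.
So bidding 5 beats truth here (-5 > -11).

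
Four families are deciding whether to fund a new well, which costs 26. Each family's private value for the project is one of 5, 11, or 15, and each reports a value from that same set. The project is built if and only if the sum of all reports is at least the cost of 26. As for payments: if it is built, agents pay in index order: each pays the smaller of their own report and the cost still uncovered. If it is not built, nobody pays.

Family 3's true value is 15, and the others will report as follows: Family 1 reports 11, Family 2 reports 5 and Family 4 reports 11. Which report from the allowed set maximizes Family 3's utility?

Report 5: project built, pays 5, utility 15 - 5 = 10.
Report 11: project built, pays 10, utility 15 - 10 = 5.
Report 15: project built, pays 10, utility 15 - 10 = 5.
The best choice is 5 with utility 10.

5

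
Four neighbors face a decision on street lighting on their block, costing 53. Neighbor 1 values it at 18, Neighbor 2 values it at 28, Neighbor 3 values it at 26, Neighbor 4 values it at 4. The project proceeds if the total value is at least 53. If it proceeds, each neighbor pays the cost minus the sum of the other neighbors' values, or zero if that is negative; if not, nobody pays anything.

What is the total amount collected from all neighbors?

Total value 76 ≥ cost 53, so it is built.
Neighbor 1: others sum to 58; max(0, 53 - 58) = 0.
Neighbor 2: others sum to 48; max(0, 53 - 48) = 5.
Neighbor 3: others sum to 50; max(0, 53 - 50) = 3.
Neighbor 4: others sum to 72; max(0, 53 - 72) = 0.
Total collected = 0 + 5 + 3 + 0 = 8.

8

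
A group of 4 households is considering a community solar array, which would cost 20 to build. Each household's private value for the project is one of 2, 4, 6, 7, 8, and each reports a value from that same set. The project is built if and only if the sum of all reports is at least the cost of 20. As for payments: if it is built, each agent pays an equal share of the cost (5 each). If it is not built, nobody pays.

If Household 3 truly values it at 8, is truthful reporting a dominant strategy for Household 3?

Yes

Check each profile of the others' reports and compare truth against every alternative report.
Others report (2, 2, 8): truth gives 3, best alternative gives 0.
Others report (2, 4, 6): truth gives 3, best alternative gives 0.
Others report (2, 6, 4): truth gives 3, best alternative gives 0.
Others report (2, 8, 2): truth gives 3, best alternative gives 0.
Others report (4, 2, 6): truth gives 3, best alternative gives 0.
Others report (4, 4, 4): truth gives 3, best alternative gives 0.
(Remaining 119 profiles checked similarly; truth is weakly best in each.)
In every case the truthful report is at least as good as any alternative, so it is a dominant strategy.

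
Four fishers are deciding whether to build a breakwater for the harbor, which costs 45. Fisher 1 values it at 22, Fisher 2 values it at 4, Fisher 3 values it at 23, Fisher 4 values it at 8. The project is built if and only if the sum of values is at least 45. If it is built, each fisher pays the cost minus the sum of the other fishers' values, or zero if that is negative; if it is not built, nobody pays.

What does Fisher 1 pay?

10

Total value 57 ≥ cost 45, so the project is built.
The other fishers' values sum to 35.
Cost minus that sum is 45 - 35 = 10.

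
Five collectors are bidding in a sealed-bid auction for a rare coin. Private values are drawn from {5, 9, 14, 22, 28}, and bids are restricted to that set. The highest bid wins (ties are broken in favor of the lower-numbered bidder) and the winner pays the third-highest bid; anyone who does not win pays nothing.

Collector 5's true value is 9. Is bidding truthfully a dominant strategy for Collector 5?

Consider the case where Collector 1 bids 5, Collector 2 bids 5, Collector 3 bids 5 and Collector 4 bids 9.
Truthful bid 9: loses, pays 0, utility 0.
Bid 14 instead: wins, pays 5, utility 9 - 5 = 4.
Since 4 > 0, bidding 14 is strictly better here, so truthful bidding is not dominant.

No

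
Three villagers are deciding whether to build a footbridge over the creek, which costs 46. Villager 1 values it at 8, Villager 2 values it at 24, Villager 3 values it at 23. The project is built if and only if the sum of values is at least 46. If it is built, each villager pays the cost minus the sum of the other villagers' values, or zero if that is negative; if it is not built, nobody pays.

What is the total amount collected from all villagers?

29

Total value 55 ≥ cost 46, so it is built.
Villager 1: others sum to 47; max(0, 46 - 47) = 0.
Villager 2: others sum to 31; max(0, 46 - 31) = 15.
Villager 3: others sum to 32; max(0, 46 - 32) = 14.
Total collected = 0 + 15 + 14 = 29.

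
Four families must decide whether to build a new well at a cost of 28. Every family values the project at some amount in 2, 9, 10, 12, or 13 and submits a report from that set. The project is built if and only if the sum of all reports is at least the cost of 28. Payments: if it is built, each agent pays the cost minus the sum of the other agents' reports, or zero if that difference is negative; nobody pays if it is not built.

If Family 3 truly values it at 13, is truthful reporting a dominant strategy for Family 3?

Yes

Check each profile of the others' reports and compare truth against every alternative report.
Others report (2, 13, 13): truth gives 13, best alternative gives 13.
Others report (9, 9, 10): truth gives 13, best alternative gives 13.
Others report (9, 9, 12): truth gives 13, best alternative gives 13.
Others report (9, 9, 13): truth gives 13, best alternative gives 13.
Others report (9, 10, 9): truth gives 13, best alternative gives 13.
Others report (9, 10, 10): truth gives 13, best alternative gives 13.
(Remaining 119 profiles checked similarly; truth is weakly best in each.)
In every case the truthful report is at least as good as any alternative, so it is a dominant strategy.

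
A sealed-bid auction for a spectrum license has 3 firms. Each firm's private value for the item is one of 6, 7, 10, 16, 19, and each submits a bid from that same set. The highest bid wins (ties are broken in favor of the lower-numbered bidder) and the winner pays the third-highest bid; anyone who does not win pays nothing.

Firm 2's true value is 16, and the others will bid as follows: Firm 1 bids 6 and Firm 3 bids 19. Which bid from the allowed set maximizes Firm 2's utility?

Bid 6: loses, pays 0, utility 0.
Bid 7: loses, pays 0, utility 0.
Bid 10: loses, pays 0, utility 0.
Bid 16: loses, pays 0, utility 0.
Bid 19: wins, pays 6, utility 16 - 6 = 10.
The best choice is 19 with utility 10.

19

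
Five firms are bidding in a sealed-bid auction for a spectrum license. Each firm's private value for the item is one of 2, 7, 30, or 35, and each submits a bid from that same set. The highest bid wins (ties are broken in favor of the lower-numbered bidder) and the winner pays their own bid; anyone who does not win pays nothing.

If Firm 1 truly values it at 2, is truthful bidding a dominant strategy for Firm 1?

Yes

Check each profile of the others' bids and compare truth against every alternative bid.
Others bid (2, 2, 2, 2): truth gives 0, best alternative gives -5.
Others bid (2, 2, 2, 7): truth gives 0, best alternative gives -5.
Others bid (2, 2, 7, 2): truth gives 0, best alternative gives -5.
Others bid (2, 2, 7, 7): truth gives 0, best alternative gives -5.
Others bid (2, 7, 2, 2): truth gives 0, best alternative gives -5.
Others bid (2, 7, 2, 7): truth gives 0, best alternative gives -5.
(Remaining 250 profiles checked similarly; truth is weakly best in each.)
In every case the truthful bid is at least as good as any alternative, so it is a dominant strategy.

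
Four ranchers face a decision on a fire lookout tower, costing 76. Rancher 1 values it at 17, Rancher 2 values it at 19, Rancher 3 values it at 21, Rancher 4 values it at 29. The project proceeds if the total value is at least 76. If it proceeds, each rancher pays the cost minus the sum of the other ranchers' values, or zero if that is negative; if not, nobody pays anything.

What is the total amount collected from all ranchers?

Total value 86 ≥ cost 76, so it is built.
Rancher 1: others sum to 69; max(0, 76 - 69) = 7.
Rancher 2: others sum to 67; max(0, 76 - 67) = 9.
Rancher 3: others sum to 65; max(0, 76 - 65) = 11.
Rancher 4: others sum to 57; max(0, 76 - 57) = 19.
Total collected = 7 + 9 + 11 + 19 = 46.

46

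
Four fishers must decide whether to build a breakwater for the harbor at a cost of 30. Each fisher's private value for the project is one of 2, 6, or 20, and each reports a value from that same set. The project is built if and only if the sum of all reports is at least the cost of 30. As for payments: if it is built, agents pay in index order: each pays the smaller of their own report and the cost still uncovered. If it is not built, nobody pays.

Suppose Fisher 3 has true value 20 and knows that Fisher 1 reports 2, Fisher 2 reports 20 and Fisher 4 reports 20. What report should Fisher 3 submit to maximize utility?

2

Report 2: project built, pays 2, utility 20 - 2 = 18.
Report 6: project built, pays 6, utility 20 - 6 = 14.
Report 20: project built, pays 8, utility 20 - 8 = 12.
The best choice is 2 with utility 18.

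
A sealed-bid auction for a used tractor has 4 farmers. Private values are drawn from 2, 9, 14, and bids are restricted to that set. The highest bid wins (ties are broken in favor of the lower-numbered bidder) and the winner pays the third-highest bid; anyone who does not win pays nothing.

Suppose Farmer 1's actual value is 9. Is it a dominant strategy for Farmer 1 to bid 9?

No

Consider the case where Farmer 2 bids 2, Farmer 3 bids 2 and Farmer 4 bids 14.
Truthful bid 9: loses, pays 0, utility 0.
Bid 14 instead: wins, pays 2, utility 9 - 2 = 7.
Since 7 > 0, bidding 14 is strictly better here, so truthful bidding is not dominant.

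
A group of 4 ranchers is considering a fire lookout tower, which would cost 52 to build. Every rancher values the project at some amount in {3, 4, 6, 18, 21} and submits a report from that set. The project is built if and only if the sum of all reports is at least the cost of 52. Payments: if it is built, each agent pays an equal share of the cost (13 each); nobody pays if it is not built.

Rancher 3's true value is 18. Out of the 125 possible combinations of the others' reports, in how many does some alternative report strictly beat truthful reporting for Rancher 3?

9

Others report (4, 6, 21): truth gives 0; report 21 gives 5 > 0. Violating.
Others report (4, 21, 6): truth gives 0; report 21 gives 5 > 0. Violating.
Others report (6, 4, 21): truth gives 0; report 21 gives 5 > 0. Violating.
Others report (6, 6, 21): truth gives 0; report 21 gives 5 > 0. Violating.
Others report (3, 3, 3): truth gives 0; no alternative beats it.
Others report (3, 3, 4): truth gives 0; no alternative beats it.
(Checking all 125 profiles: 9 have a profitable deviation, 116 do not.)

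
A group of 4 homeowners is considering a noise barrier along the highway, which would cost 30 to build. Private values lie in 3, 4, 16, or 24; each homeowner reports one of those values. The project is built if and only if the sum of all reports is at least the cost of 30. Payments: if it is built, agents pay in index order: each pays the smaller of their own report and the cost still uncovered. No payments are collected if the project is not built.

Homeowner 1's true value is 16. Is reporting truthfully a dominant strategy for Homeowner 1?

No

Consider the case where Homeowner 2 reports 3, Homeowner 3 reports 3 and Homeowner 4 reports 24.
Truthful report 16: project built, pays 16, utility 16 - 16 = 0.
Report 3 instead: project built, pays 3, utility 16 - 3 = 13.
Since 13 > 0, reporting 3 is strictly better here, so truthful reporting is not dominant.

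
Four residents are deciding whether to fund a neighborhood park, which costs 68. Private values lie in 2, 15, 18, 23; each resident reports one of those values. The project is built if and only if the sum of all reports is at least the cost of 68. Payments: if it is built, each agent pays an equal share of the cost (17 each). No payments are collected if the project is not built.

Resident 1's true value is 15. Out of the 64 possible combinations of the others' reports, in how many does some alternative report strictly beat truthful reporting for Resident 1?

19

Others report (15, 15, 23): truth gives -2; report 2 gives 0 > -2. Violating.
Others report (15, 18, 23): truth gives -2; report 2 gives 0 > -2. Violating.
Others report (15, 23, 15): truth gives -2; report 2 gives 0 > -2. Violating.
Others report (15, 23, 18): truth gives -2; report 2 gives 0 > -2. Violating.
Others report (2, 2, 2): truth gives 0; no alternative beats it.
Others report (2, 2, 15): truth gives 0; no alternative beats it.
(Checking all 64 profiles: 19 have a profitable deviation, 45 do not.)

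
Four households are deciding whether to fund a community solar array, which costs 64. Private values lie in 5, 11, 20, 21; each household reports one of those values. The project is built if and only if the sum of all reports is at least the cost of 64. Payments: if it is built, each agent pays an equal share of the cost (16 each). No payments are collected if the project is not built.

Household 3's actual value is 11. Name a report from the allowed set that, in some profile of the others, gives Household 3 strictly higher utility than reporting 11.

5

Suppose Household 1 reports 11, Household 2 reports 21 and Household 4 reports 21.
Report 11: project built, pays 16, utility 11 - 16 = -5.
Report 5: project not built, utility 0.
So reporting 5 beats truth here (0 > -5).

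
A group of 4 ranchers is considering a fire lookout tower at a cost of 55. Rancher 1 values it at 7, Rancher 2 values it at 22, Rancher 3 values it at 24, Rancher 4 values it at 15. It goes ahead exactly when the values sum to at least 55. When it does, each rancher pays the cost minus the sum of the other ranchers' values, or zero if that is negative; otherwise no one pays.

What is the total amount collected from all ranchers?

22

Total value 68 ≥ cost 55, so it is built.
Rancher 1: others sum to 61; max(0, 55 - 61) = 0.
Rancher 2: others sum to 46; max(0, 55 - 46) = 9.
Rancher 3: others sum to 44; max(0, 55 - 44) = 11.
Rancher 4: others sum to 53; max(0, 55 - 53) = 2.
Total collected = 0 + 9 + 11 + 2 = 22.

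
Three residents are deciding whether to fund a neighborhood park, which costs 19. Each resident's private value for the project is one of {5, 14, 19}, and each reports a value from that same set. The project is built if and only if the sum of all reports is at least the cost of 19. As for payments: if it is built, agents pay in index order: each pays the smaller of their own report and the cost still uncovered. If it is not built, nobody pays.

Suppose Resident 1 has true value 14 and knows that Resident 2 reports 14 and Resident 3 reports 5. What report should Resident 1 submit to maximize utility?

5

Report 5: project built, pays 5, utility 14 - 5 = 9.
Report 14: project built, pays 14, utility 14 - 14 = 0.
Report 19: project built, pays 19, utility 14 - 19 = -5.
The best choice is 5 with utility 9.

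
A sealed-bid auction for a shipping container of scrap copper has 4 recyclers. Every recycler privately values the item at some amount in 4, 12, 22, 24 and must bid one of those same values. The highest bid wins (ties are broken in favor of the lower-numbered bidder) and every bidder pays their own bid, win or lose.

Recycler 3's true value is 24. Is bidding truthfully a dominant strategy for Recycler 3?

Consider the case where Recycler 1 bids 4, Recycler 2 bids 4 and Recycler 4 bids 4.
Truthful bid 24: wins, pays 24, utility 24 - 24 = 0.
Bid 12 instead: wins, pays 12, utility 24 - 12 = 12.
Since 12 > 0, bidding 12 is strictly better here, so truthful bidding is not dominant.

No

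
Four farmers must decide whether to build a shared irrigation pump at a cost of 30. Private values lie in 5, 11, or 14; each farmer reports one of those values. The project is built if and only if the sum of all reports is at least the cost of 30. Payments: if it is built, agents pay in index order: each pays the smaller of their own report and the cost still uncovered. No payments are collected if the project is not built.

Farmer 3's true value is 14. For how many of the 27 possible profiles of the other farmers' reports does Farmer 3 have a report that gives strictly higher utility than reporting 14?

15

Others report (5, 5, 11): truth gives 0; report 11 gives 3 > 0. Violating.
Others report (5, 5, 14): truth gives 0; report 11 gives 3 > 0. Violating.
Others report (5, 11, 5): truth gives 0; report 11 gives 3 > 0. Violating.
Others report (5, 11, 11): truth gives 0; report 5 gives 9 > 0. Violating.
Others report (5, 5, 5): truth gives 0; no alternative beats it.
Others report (5, 14, 5): truth gives 3; no alternative beats it.
(Checking all 27 profiles: 15 have a profitable deviation, 12 do not.)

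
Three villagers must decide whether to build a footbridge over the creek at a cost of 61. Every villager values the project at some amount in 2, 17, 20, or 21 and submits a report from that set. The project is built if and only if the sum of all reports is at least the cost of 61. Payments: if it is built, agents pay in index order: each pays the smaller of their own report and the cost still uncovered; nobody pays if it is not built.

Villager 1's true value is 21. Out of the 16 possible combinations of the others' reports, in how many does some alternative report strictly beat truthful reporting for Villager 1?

3

Others report (20, 21): truth gives 0; report 20 gives 1 > 0. Violating.
Others report (21, 20): truth gives 0; report 20 gives 1 > 0. Violating.
Others report (21, 21): truth gives 0; report 20 gives 1 > 0. Violating.
Others report (2, 2): truth gives 0; no alternative beats it.
Others report (2, 17): truth gives 0; no alternative beats it.
(Checking all 16 profiles: 3 have a profitable deviation, 13 do not.)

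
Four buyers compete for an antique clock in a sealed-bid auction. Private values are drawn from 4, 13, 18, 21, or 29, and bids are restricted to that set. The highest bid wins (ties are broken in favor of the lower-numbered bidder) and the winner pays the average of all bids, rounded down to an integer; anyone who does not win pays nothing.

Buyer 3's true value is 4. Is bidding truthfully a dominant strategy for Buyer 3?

Check each profile of the others' bids and compare truth against every alternative bid.
Others bid (4, 4, 13): truth gives 0, best alternative gives -4.
Others bid (4, 4, 4): truth gives 0, best alternative gives -2.
Others bid (4, 4, 18): truth gives 0, best alternative gives 0.
Others bid (4, 4, 21): truth gives 0, best alternative gives 0.
Others bid (4, 4, 29): truth gives 0, best alternative gives 0.
Others bid (4, 13, 4): truth gives 0, best alternative gives 0.
(Remaining 119 profiles checked similarly; truth is weakly best in each.)
In every case the truthful bid is at least as good as any alternative, so it is a dominant strategy.

Yes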